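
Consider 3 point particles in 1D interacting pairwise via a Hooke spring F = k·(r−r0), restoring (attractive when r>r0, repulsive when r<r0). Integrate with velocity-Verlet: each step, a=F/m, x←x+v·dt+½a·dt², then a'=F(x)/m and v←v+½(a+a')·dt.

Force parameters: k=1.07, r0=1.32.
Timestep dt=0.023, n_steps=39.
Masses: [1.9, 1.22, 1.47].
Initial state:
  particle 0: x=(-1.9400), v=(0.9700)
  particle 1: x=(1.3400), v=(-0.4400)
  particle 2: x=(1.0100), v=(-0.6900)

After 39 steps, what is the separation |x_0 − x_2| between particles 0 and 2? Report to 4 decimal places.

step 0: x0=(-1.9400) x1=(1.3400) x2=(1.0100)
step 1: x0=(-1.9172) x1=(1.3297) x2=(0.9936)
step 2: x0=(-1.8933) x1=(1.3189) x2=(0.9763)
step 3: x0=(-1.8683) x1=(1.3077) x2=(0.9579)
step 4: x0=(-1.8424) x1=(1.2960) x2=(0.9386)
step 5: x0=(-1.8155) x1=(1.2840) x2=(0.9184)
step 6: x0=(-1.7877) x1=(1.2716) x2=(0.8973)
step 7: x0=(-1.7589) x1=(1.2589) x2=(0.8752)
step 8: x0=(-1.7292) x1=(1.2457) x2=(0.8523)
step 9: x0=(-1.6987) x1=(1.2323) x2=(0.8286)
step 10: x0=(-1.6673) x1=(1.2185) x2=(0.8041)
step 11: x0=(-1.6351) x1=(1.2044) x2=(0.7787)
step 12: x0=(-1.6022) x1=(1.1901) x2=(0.7526)
step 13: x0=(-1.5685) x1=(1.1754) x2=(0.7257)
step 14: x0=(-1.5340) x1=(1.1605) x2=(0.6982)
step 15: x0=(-1.4989) x1=(1.1453) x2=(0.6699)
step 16: x0=(-1.4632) x1=(1.1300) x2=(0.6410)
step 17: x0=(-1.4268) x1=(1.1144) x2=(0.6115)
step 18: x0=(-1.3898) x1=(1.0986) x2=(0.5814)
step 19: x0=(-1.3524) x1=(1.0827) x2=(0.5508)
step 20: x0=(-1.3144) x1=(1.0666) x2=(0.5196)
step 21: x0=(-1.2759) x1=(1.0504) x2=(0.4879)
step 22: x0=(-1.2370) x1=(1.0341) x2=(0.4557)
step 23: x0=(-1.1977) x1=(1.0177) x2=(0.4231)
step 24: x0=(-1.1581) x1=(1.0011) x2=(0.3902)
step 25: x0=(-1.1181) x1=(0.9846) x2=(0.3568)
step 26: x0=(-1.0778) x1=(0.9680) x2=(0.3232)
step 27: x0=(-1.0374) x1=(0.9513) x2=(0.2892)
step 28: x0=(-0.9967) x1=(0.9347) x2=(0.2550)
step 29: x0=(-0.9558) x1=(0.9181) x2=(0.2206)
step 30: x0=(-0.9149) x1=(0.9015) x2=(0.1859)
step 31: x0=(-0.8738) x1=(0.8849) x2=(0.1512)
step 32: x0=(-0.8327) x1=(0.8685) x2=(0.1163)
step 33: x0=(-0.7916) x1=(0.8521) x2=(0.0814)
step 34: x0=(-0.7506) x1=(0.8358) x2=(0.0464)
step 35: x0=(-0.7096) x1=(0.8196) x2=(0.0114)
step 36: x0=(-0.6687) x1=(0.8036) x2=(-0.0236)
step 37: x0=(-0.6280) x1=(0.7877) x2=(-0.0585)
step 38: x0=(-0.5875) x1=(0.7721) x2=(-0.0933)
step 39: x0=(-0.5472) x1=(0.7566) x2=(-0.1279)

0.4193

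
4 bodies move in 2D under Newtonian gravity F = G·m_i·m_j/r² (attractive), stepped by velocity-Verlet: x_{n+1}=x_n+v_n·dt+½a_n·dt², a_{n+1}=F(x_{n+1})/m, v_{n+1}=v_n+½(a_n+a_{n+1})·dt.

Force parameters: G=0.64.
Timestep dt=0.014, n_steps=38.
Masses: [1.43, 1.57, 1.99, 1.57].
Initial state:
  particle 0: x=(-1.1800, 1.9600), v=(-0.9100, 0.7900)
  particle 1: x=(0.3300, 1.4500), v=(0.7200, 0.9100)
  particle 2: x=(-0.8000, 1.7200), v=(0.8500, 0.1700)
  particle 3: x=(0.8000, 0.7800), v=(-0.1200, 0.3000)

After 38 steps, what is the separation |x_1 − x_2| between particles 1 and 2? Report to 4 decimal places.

1.1458

step 0: x0=(-1.1800, 1.9600) x1=(0.3300, 1.4500) x2=(-0.8000, 1.7200) x3=(0.8000, 0.7800)
step 1: x0=(-1.1922, 1.9707) x1=(0.3400, 1.4627) x2=(-0.7884, 1.7226) x3=(0.7982, 0.7843)
step 2: x0=(-1.2033, 1.9808) x1=(0.3500, 1.4751) x2=(-0.7772, 1.7255) x3=(0.7961, 0.7890)
step 3: x0=(-1.2134, 1.9903) x1=(0.3599, 1.4874) x2=(-0.7665, 1.7288) x3=(0.7938, 0.7939)
step 4: x0=(-1.2227, 1.9993) x1=(0.3697, 1.4995) x2=(-0.7562, 1.7323) x3=(0.7912, 0.7992)
step 5: x0=(-1.2311, 2.0079) x1=(0.3793, 1.5114) x2=(-0.7462, 1.7361) x3=(0.7884, 0.8048)
step 6: x0=(-1.2387, 2.0160) x1=(0.3889, 1.5231) x2=(-0.7366, 1.7401) x3=(0.7854, 0.8106)
step 7: x0=(-1.2455, 2.0237) x1=(0.3984, 1.5346) x2=(-0.7272, 1.7443) x3=(0.7821, 0.8168)
step 8: x0=(-1.2516, 2.0310) x1=(0.4078, 1.5459) x2=(-0.7180, 1.7487) x3=(0.7785, 0.8233)
step 9: x0=(-1.2570, 2.0380) x1=(0.4171, 1.5570) x2=(-0.7091, 1.7532) x3=(0.7748, 0.8302)
step 10: x0=(-1.2617, 2.0446) x1=(0.4262, 1.5678) x2=(-0.7004, 1.7579) x3=(0.7708, 0.8373)
step 11: x0=(-1.2658, 2.0509) x1=(0.4353, 1.5784) x2=(-0.6919, 1.7628) x3=(0.7666, 0.8448)
step 12: x0=(-1.2692, 2.0569) x1=(0.4442, 1.5888) x2=(-0.6836, 1.7678) x3=(0.7621, 0.8527)
step 13: x0=(-1.2721, 2.0626) x1=(0.4530, 1.5990) x2=(-0.6755, 1.7729) x3=(0.7575, 0.8608)
step 14: x0=(-1.2743, 2.0681) x1=(0.4617, 1.6089) x2=(-0.6675, 1.7782) x3=(0.7526, 0.8694)
step 15: x0=(-1.2759, 2.0732) x1=(0.4702, 1.6186) x2=(-0.6597, 1.7835) x3=(0.7475, 0.8782)
step 16: x0=(-1.2770, 2.0781) x1=(0.4786, 1.6280) x2=(-0.6520, 1.7890) x3=(0.7422, 0.8875)
step 17: x0=(-1.2775, 2.0827) x1=(0.4869, 1.6372) x2=(-0.6444, 1.7945) x3=(0.7366, 0.8971)
step 18: x0=(-1.2774, 2.0871) x1=(0.4951, 1.6461) x2=(-0.6370, 1.8002) x3=(0.7309, 0.9071)
step 19: x0=(-1.2768, 2.0913) x1=(0.5031, 1.6547) x2=(-0.6297, 1.8059) x3=(0.7250, 0.9174)
step 20: x0=(-1.2757, 2.0952) x1=(0.5109, 1.6630) x2=(-0.6225, 1.8117) x3=(0.7188, 0.9282)
step 21: x0=(-1.2740, 2.0989) x1=(0.5186, 1.6711) x2=(-0.6154, 1.8176) x3=(0.7125, 0.9393)
step 22: x0=(-1.2717, 2.1024) x1=(0.5262, 1.6788) x2=(-0.6085, 1.8236) x3=(0.7059, 0.9509)
step 23: x0=(-1.2690, 2.1056) x1=(0.5336, 1.6863) x2=(-0.6016, 1.8297) x3=(0.6992, 0.9628)
step 24: x0=(-1.2657, 2.1087) x1=(0.5408, 1.6934) x2=(-0.5948, 1.8358) x3=(0.6923, 0.9752)
step 25: x0=(-1.2619, 2.1115) x1=(0.5479, 1.7002) x2=(-0.5882, 1.8419) x3=(0.6851, 0.9880)
step 26: x0=(-1.2575, 2.1141) x1=(0.5548, 1.7067) x2=(-0.5816, 1.8482) x3=(0.6778, 1.0013)
step 27: x0=(-1.2526, 2.1165) x1=(0.5615, 1.7128) x2=(-0.5751, 1.8545) x3=(0.6703, 1.0150)
step 28: x0=(-1.2472, 2.1187) x1=(0.5681, 1.7186) x2=(-0.5687, 1.8608) x3=(0.6626, 1.0292)
step 29: x0=(-1.2412, 2.1207) x1=(0.5744, 1.7240) x2=(-0.5625, 1.8672) x3=(0.6548, 1.0438)
step 30: x0=(-1.2347, 2.1225) x1=(0.5806, 1.7291) x2=(-0.5563, 1.8737) x3=(0.6467, 1.0590)
step 31: x0=(-1.2277, 2.1241) x1=(0.5866, 1.7337) x2=(-0.5502, 1.8802) x3=(0.6385, 1.0747)
step 32: x0=(-1.2201, 2.1255) x1=(0.5924, 1.7379) x2=(-0.5442, 1.8867) x3=(0.6301, 1.0909)
step 33: x0=(-1.2120, 2.1267) x1=(0.5979, 1.7417) x2=(-0.5383, 1.8933) x3=(0.6215, 1.1077)
step 34: x0=(-1.2033, 2.1278) x1=(0.6033, 1.7451) x2=(-0.5325, 1.9000) x3=(0.6128, 1.1250)
step 35: x0=(-1.1941, 2.1286) x1=(0.6084, 1.7479) x2=(-0.5268, 1.9066) x3=(0.6040, 1.1430)
step 36: x0=(-1.1842, 2.1292) x1=(0.6132, 1.7503) x2=(-0.5212, 1.9133) x3=(0.5950, 1.1616)
step 37: x0=(-1.1738, 2.1297) x1=(0.6178, 1.7521) x2=(-0.5158, 1.9201) x3=(0.5858, 1.1809)
step 38: x0=(-1.1628, 2.1299) x1=(0.6222, 1.7534) x2=(-0.5104, 1.9268) x3=(0.5765, 1.2008)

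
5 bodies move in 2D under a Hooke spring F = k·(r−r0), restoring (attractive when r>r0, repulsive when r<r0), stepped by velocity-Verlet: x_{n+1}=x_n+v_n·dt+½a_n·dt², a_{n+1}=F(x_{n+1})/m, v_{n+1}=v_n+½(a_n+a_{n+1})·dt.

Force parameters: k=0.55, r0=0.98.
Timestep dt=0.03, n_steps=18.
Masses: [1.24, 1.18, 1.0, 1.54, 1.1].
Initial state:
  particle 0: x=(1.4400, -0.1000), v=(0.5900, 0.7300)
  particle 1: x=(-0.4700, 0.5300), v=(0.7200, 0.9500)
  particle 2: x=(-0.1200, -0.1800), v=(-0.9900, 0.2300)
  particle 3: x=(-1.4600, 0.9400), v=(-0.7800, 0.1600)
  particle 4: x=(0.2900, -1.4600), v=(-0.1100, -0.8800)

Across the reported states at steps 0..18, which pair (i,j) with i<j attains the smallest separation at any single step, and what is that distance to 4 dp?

step 0: x0=(1.4400, -0.1000) x1=(-0.4700, 0.5300) x2=(-0.1200, -0.1800) x3=(-1.4600, 0.9400) x4=(0.2900, -1.4600)
step 1: x0=(1.4569, -0.0780) x1=(-0.4481, 0.5582) x2=(-0.1497, -0.1731) x3=(-1.4828, 0.9443) x4=(0.2864, -1.4856)
step 2: x0=(1.4721, -0.0559) x1=(-0.4258, 0.5860) x2=(-0.1792, -0.1662) x3=(-1.5043, 0.9478) x4=(0.2823, -1.5095)
step 3: x0=(1.4856, -0.0337) x1=(-0.4029, 0.6132) x2=(-0.2086, -0.1594) x3=(-1.5246, 0.9503) x4=(0.2777, -1.5316)
step 4: x0=(1.4974, -0.0114) x1=(-0.3796, 0.6398) x2=(-0.2378, -0.1526) x3=(-1.5435, 0.9518) x4=(0.2726, -1.5518)
step 5: x0=(1.5075, 0.0110) x1=(-0.3559, 0.6659) x2=(-0.2668, -0.1458) x3=(-1.5611, 0.9524) x4=(0.2669, -1.5702)
step 6: x0=(1.5157, 0.0334) x1=(-0.3317, 0.6914) x2=(-0.2956, -0.1391) x3=(-1.5774, 0.9521) x4=(0.2607, -1.5866)
step 7: x0=(1.5221, 0.0559) x1=(-0.3071, 0.7163) x2=(-0.3241, -0.1325) x3=(-1.5923, 0.9509) x4=(0.2539, -1.6010)
step 8: x0=(1.5266, 0.0783) x1=(-0.2821, 0.7406) x2=(-0.3523, -0.1260) x3=(-1.6059, 0.9487) x4=(0.2467, -1.6134)
step 9: x0=(1.5293, 0.1007) x1=(-0.2567, 0.7642) x2=(-0.3803, -0.1195) x3=(-1.6180, 0.9456) x4=(0.2389, -1.6236)
step 10: x0=(1.5302, 0.1230) x1=(-0.2311, 0.7871) x2=(-0.4079, -0.1132) x3=(-1.6287, 0.9416) x4=(0.2307, -1.6317)
step 11: x0=(1.5291, 0.1453) x1=(-0.2051, 0.8094) x2=(-0.4351, -0.1068) x3=(-1.6381, 0.9367) x4=(0.2219, -1.6377)
step 12: x0=(1.5261, 0.1675) x1=(-0.1789, 0.8309) x2=(-0.4620, -0.1006) x3=(-1.6460, 0.9309) x4=(0.2127, -1.6415)
step 13: x0=(1.5212, 0.1895) x1=(-0.1524, 0.8516) x2=(-0.4884, -0.0944) x3=(-1.6525, 0.9242) x4=(0.2029, -1.6430)
step 14: x0=(1.5144, 0.2114) x1=(-0.1257, 0.8716) x2=(-0.5144, -0.0883) x3=(-1.6575, 0.9167) x4=(0.1927, -1.6423)
step 15: x0=(1.5058, 0.2331) x1=(-0.0989, 0.8909) x2=(-0.5399, -0.0822) x3=(-1.6611, 0.9083) x4=(0.1821, -1.6393)
step 16: x0=(1.4952, 0.2547) x1=(-0.0720, 0.9093) x2=(-0.5649, -0.0762) x3=(-1.6633, 0.8991) x4=(0.1710, -1.6341)
step 17: x0=(1.4827, 0.2760) x1=(-0.0451, 0.9269) x2=(-0.5893, -0.0702) x3=(-1.6641, 0.8891) x4=(0.1594, -1.6266)
step 18: x0=(1.4684, 0.2971) x1=(-0.0181, 0.9436) x2=(-0.6132, -0.0642) x3=(-1.6634, 0.8782) x4=(0.1475, -1.6168)

pair (1,2), distance 0.7899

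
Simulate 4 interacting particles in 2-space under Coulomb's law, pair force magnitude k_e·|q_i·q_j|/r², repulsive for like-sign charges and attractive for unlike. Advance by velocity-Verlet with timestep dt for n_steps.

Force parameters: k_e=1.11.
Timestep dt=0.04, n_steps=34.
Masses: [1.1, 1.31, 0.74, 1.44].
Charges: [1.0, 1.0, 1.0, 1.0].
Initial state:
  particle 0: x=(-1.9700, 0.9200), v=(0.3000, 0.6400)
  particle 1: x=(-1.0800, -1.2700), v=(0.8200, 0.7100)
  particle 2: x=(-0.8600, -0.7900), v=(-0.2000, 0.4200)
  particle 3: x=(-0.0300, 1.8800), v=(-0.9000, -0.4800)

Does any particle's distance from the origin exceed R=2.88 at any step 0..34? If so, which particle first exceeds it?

step 0: x0=(-1.9700, 0.9200) x1=(-1.0800, -1.2700) x2=(-0.8600, -0.7900) x3=(-0.0300, 1.8800)
step 1: x0=(-1.9583, 0.9458) x1=(-1.0482, -1.2440) x2=(-0.8661, -0.7697) x3=(-0.0658, 1.8610)
step 2: x0=(-1.9473, 0.9721) x1=(-1.0182, -1.2232) x2=(-0.8686, -0.7415) x3=(-0.1013, 1.8424)
step 3: x0=(-1.9369, 0.9988) x1=(-0.9897, -1.2079) x2=(-0.8682, -0.7051) x3=(-0.1365, 1.8241)
step 4: x0=(-1.9272, 1.0259) x1=(-0.9624, -1.1978) x2=(-0.8654, -0.6608) x3=(-0.1713, 1.8063)
step 5: x0=(-1.9183, 1.0534) x1=(-0.9358, -1.1926) x2=(-0.8609, -0.6094) x3=(-0.2057, 1.7890)
step 6: x0=(-1.9101, 1.0813) x1=(-0.9097, -1.1916) x2=(-0.8553, -0.5521) x3=(-0.2397, 1.7721)
step 7: x0=(-1.9027, 1.1097) x1=(-0.8838, -1.1942) x2=(-0.8490, -0.4899) x3=(-0.2732, 1.7557)
step 8: x0=(-1.8962, 1.1384) x1=(-0.8580, -1.1999) x2=(-0.8423, -0.4238) x3=(-0.3063, 1.7398)
step 9: x0=(-1.8905, 1.1676) x1=(-0.8321, -1.2082) x2=(-0.8351, -0.3548) x3=(-0.3389, 1.7244)
step 10: x0=(-1.8857, 1.1972) x1=(-0.8062, -1.2186) x2=(-0.8277, -0.2836) x3=(-0.3710, 1.7095)
step 11: x0=(-1.8819, 1.2271) x1=(-0.7803, -1.2310) x2=(-0.8201, -0.2107) x3=(-0.4026, 1.6953)
step 12: x0=(-1.8792, 1.2575) x1=(-0.7542, -1.2450) x2=(-0.8123, -0.1369) x3=(-0.4336, 1.6816)
step 13: x0=(-1.8775, 1.2883) x1=(-0.7279, -1.2603) x2=(-0.8042, -0.0623) x3=(-0.4640, 1.6686)
step 14: x0=(-1.8770, 1.3195) x1=(-0.7016, -1.2770) x2=(-0.7959, 0.0125) x3=(-0.4937, 1.6563)
step 15: x0=(-1.8777, 1.3512) x1=(-0.6752, -1.2948) x2=(-0.7873, 0.0873) x3=(-0.5227, 1.6447)
step 16: x0=(-1.8797, 1.3832) x1=(-0.6486, -1.3135) x2=(-0.7784, 0.1617) x3=(-0.5511, 1.6339)
step 17: x0=(-1.8830, 1.4157) x1=(-0.6219, -1.3332) x2=(-0.7692, 0.2354) x3=(-0.5786, 1.6239)
step 18: x0=(-1.8878, 1.4487) x1=(-0.5951, -1.3537) x2=(-0.7596, 0.3083) x3=(-0.6054, 1.6147)
step 19: x0=(-1.8940, 1.4822) x1=(-0.5682, -1.3750) x2=(-0.7496, 0.3800) x3=(-0.6314, 1.6065)
step 20: x0=(-1.9017, 1.5161) x1=(-0.5412, -1.3970) x2=(-0.7391, 0.4502) x3=(-0.6565, 1.5994)
step 21: x0=(-1.9110, 1.5506) x1=(-0.5141, -1.4196) x2=(-0.7281, 0.5186) x3=(-0.6808, 1.5933)
step 22: x0=(-1.9219, 1.5855) x1=(-0.4869, -1.4429) x2=(-0.7166, 0.5850) x3=(-0.7043, 1.5885)
step 23: x0=(-1.9345, 1.6211) x1=(-0.4596, -1.4668) x2=(-0.7044, 0.6489) x3=(-0.7269, 1.5850)
step 24: x0=(-1.9488, 1.6572) x1=(-0.4322, -1.4912) x2=(-0.6914, 0.7100) x3=(-0.7487, 1.5830)
step 25: x0=(-1.9647, 1.6938) x1=(-0.4047, -1.5161) x2=(-0.6775, 0.7679) x3=(-0.7697, 1.5828)
step 26: x0=(-1.9824, 1.7311) x1=(-0.3771, -1.5415) x2=(-0.6625, 0.8221) x3=(-0.7902, 1.5844)
step 27: x0=(-2.0017, 1.7690) x1=(-0.3495, -1.5673) x2=(-0.6461, 0.8723) x3=(-0.8101, 1.5880)
step 28: x0=(-2.0227, 1.8074) x1=(-0.3217, -1.5936) x2=(-0.6280, 0.9180) x3=(-0.8297, 1.5939)
step 29: x0=(-2.0454, 1.8465) x1=(-0.2938, -1.6203) x2=(-0.6079, 0.9590) x3=(-0.8493, 1.6021)
step 30: x0=(-2.0696, 1.8862) x1=(-0.2659, -1.6475) x2=(-0.5852, 0.9951) x3=(-0.8689, 1.6127)
step 31: x0=(-2.0953, 1.9265) x1=(-0.2379, -1.6750) x2=(-0.5598, 1.0264) x3=(-0.8889, 1.6257)
step 32: x0=(-2.1226, 1.9674) x1=(-0.2098, -1.7029) x2=(-0.5312, 1.0532) x3=(-0.9094, 1.6409)
step 33: x0=(-2.1513, 2.0089) x1=(-0.1816, -1.7311) x2=(-0.4995, 1.0758) x3=(-0.9306, 1.6581)
step 34: x0=(-2.1814, 2.0510) x1=(-0.1533, -1.7597) x2=(-0.4644, 1.0947) x3=(-0.9524, 1.6771)

yes, particle 0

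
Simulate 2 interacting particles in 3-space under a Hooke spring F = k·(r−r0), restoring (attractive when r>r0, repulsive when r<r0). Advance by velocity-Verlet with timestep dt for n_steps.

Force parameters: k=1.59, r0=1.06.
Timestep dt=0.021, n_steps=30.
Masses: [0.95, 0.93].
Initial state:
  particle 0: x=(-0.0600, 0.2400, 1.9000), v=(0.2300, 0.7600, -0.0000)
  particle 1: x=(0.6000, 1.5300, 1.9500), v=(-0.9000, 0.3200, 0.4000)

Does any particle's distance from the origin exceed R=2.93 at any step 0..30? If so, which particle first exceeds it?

no

step 0: x0=(-0.0600, 0.2400, 1.9000) x1=(0.6000, 1.5300, 1.9500)
step 1: x0=(-0.0551, 0.2561, 1.9000) x1=(0.5810, 1.5366, 1.9584)
step 2: x0=(-0.0501, 0.2724, 1.9000) x1=(0.5619, 1.5429, 1.9668)
step 3: x0=(-0.0450, 0.2890, 1.9000) x1=(0.5427, 1.5490, 1.9751)
step 4: x0=(-0.0397, 0.3058, 1.9001) x1=(0.5234, 1.5549, 1.9835)
step 5: x0=(-0.0344, 0.3228, 1.9001) x1=(0.5040, 1.5606, 1.9919)
step 6: x0=(-0.0290, 0.3400, 1.9002) x1=(0.4845, 1.5660, 2.0002)
step 7: x0=(-0.0235, 0.3574, 1.9003) x1=(0.4649, 1.5713, 2.0085)
step 8: x0=(-0.0179, 0.3749, 1.9004) x1=(0.4453, 1.5764, 2.0168)
step 9: x0=(-0.0123, 0.3926, 1.9005) x1=(0.4256, 1.5813, 2.0251)
step 10: x0=(-0.0066, 0.4105, 1.9007) x1=(0.4058, 1.5861, 2.0333)
step 11: x0=(-0.0009, 0.4285, 1.9008) x1=(0.3860, 1.5907, 2.0416)
step 12: x0=(0.0049, 0.4466, 1.9010) x1=(0.3662, 1.5952, 2.0498)
step 13: x0=(0.0107, 0.4648, 1.9011) x1=(0.3463, 1.5997, 2.0580)
step 14: x0=(0.0165, 0.4831, 1.9013) x1=(0.3263, 1.6040, 2.0662)
step 15: x0=(0.0223, 0.5015, 1.9015) x1=(0.3064, 1.6082, 2.0744)
step 16: x0=(0.0282, 0.5200, 1.9017) x1=(0.2865, 1.6124, 2.0826)
step 17: x0=(0.0341, 0.5385, 1.9020) x1=(0.2665, 1.6165, 2.0908)
step 18: x0=(0.0400, 0.5571, 1.9022) x1=(0.2465, 1.6205, 2.0990)
step 19: x0=(0.0458, 0.5757, 1.9024) x1=(0.2265, 1.6246, 2.1071)
step 20: x0=(0.0517, 0.5943, 1.9026) x1=(0.2065, 1.6286, 2.1153)
step 21: x0=(0.0576, 0.6129, 1.9029) x1=(0.1865, 1.6326, 2.1235)
step 22: x0=(0.0635, 0.6315, 1.9031) x1=(0.1666, 1.6366, 2.1316)
step 23: x0=(0.0694, 0.6501, 1.9034) x1=(0.1466, 1.6406, 2.1398)
step 24: x0=(0.0753, 0.6686, 1.9036) x1=(0.1266, 1.6447, 2.1479)
step 25: x0=(0.0812, 0.6872, 1.9038) x1=(0.1066, 1.6488, 2.1561)
step 26: x0=(0.0871, 0.7056, 1.9040) x1=(0.0866, 1.6530, 2.1643)
step 27: x0=(0.0930, 0.7241, 1.9042) x1=(0.0666, 1.6572, 2.1725)
step 28: x0=(0.0989, 0.7424, 1.9044) x1=(0.0467, 1.6614, 2.1808)
step 29: x0=(0.1048, 0.7607, 1.9045) x1=(0.0267, 1.6658, 2.1890)
step 30: x0=(0.1107, 0.7789, 1.9046) x1=(0.0067, 1.6702, 2.1973)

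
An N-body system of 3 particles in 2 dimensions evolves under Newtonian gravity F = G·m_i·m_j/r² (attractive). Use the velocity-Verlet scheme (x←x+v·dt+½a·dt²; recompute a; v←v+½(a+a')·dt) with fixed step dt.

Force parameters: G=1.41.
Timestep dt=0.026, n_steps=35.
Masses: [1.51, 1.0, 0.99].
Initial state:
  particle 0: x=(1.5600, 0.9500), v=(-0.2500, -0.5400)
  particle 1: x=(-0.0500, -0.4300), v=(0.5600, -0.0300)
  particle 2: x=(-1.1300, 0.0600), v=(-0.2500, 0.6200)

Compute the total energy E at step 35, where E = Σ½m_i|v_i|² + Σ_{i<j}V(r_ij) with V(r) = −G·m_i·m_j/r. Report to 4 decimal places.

step 0: x0=(1.5600, 0.9500) x1=(-0.0500, -0.4300) x2=(-1.1300, 0.0600)
step 1: x0=(1.5534, 0.9359) x1=(-0.0356, -0.4305) x2=(-1.1361, 0.0760)
step 2: x0=(1.5465, 0.9216) x1=(-0.0216, -0.4306) x2=(-1.1415, 0.0918)
step 3: x0=(1.5393, 0.9071) x1=(-0.0078, -0.4302) x2=(-1.1461, 0.1074)
step 4: x0=(1.5318, 0.8924) x1=(0.0056, -0.4293) x2=(-1.1499, 0.1228)
step 5: x0=(1.5240, 0.8776) x1=(0.0188, -0.4279) x2=(-1.1531, 0.1379)
step 6: x0=(1.5159, 0.8625) x1=(0.0318, -0.4260) x2=(-1.1556, 0.1529)
step 7: x0=(1.5075, 0.8473) x1=(0.0446, -0.4237) x2=(-1.1574, 0.1677)
step 8: x0=(1.4988, 0.8318) x1=(0.0571, -0.4208) x2=(-1.1586, 0.1823)
step 9: x0=(1.4898, 0.8162) x1=(0.0696, -0.4175) x2=(-1.1591, 0.1967)
step 10: x0=(1.4805, 0.8004) x1=(0.0819, -0.4137) x2=(-1.1590, 0.2110)
step 11: x0=(1.4708, 0.7843) x1=(0.0940, -0.4094) x2=(-1.1582, 0.2250)
step 12: x0=(1.4608, 0.7680) x1=(0.1061, -0.4046) x2=(-1.1568, 0.2389)
step 13: x0=(1.4504, 0.7515) x1=(0.1181, -0.3993) x2=(-1.1548, 0.2526)
step 14: x0=(1.4397, 0.7348) x1=(0.1300, -0.3935) x2=(-1.1522, 0.2661)
step 15: x0=(1.4286, 0.7179) x1=(0.1419, -0.3871) x2=(-1.1490, 0.2795)
step 16: x0=(1.4171, 0.7007) x1=(0.1538, -0.3803) x2=(-1.1451, 0.2927)
step 17: x0=(1.4051, 0.6833) x1=(0.1657, -0.3729) x2=(-1.1407, 0.3057)
step 18: x0=(1.3928, 0.6656) x1=(0.1776, -0.3649) x2=(-1.1356, 0.3186)
step 19: x0=(1.3801, 0.6476) x1=(0.1895, -0.3564) x2=(-1.1300, 0.3312)
step 20: x0=(1.3669, 0.6294) x1=(0.2016, -0.3472) x2=(-1.1237, 0.3437)
step 21: x0=(1.3532, 0.6109) x1=(0.2137, -0.3375) x2=(-1.1168, 0.3561)
step 22: x0=(1.3391, 0.5921) x1=(0.2259, -0.3272) x2=(-1.1093, 0.3682)
step 23: x0=(1.3244, 0.5730) x1=(0.2384, -0.3163) x2=(-1.1012, 0.3802)
step 24: x0=(1.3092, 0.5536) x1=(0.2510, -0.3046) x2=(-1.0925, 0.3920)
step 25: x0=(1.2935, 0.5338) x1=(0.2639, -0.2924) x2=(-1.0832, 0.4037)
step 26: x0=(1.2772, 0.5137) x1=(0.2770, -0.2794) x2=(-1.0733, 0.4151)
step 27: x0=(1.2602, 0.4932) x1=(0.2905, -0.2656) x2=(-1.0627, 0.4264)
step 28: x0=(1.2425, 0.4724) x1=(0.3043, -0.2511) x2=(-1.0515, 0.4375)
step 29: x0=(1.2242, 0.4511) x1=(0.3186, -0.2358) x2=(-1.0397, 0.4484)
step 30: x0=(1.2051, 0.4294) x1=(0.3335, -0.2197) x2=(-1.0272, 0.4592)
step 31: x0=(1.1851, 0.4071) x1=(0.3489, -0.2026) x2=(-1.0140, 0.4697)
step 32: x0=(1.1642, 0.3844) x1=(0.3650, -0.1845) x2=(-1.0002, 0.4801)
step 33: x0=(1.1423, 0.3611) x1=(0.3821, -0.1655) x2=(-0.9857, 0.4903)
step 34: x0=(1.1193, 0.3372) x1=(0.4001, -0.1452) x2=(-0.9705, 0.5002)
step 35: x0=(1.0950, 0.3126) x1=(0.4193, -0.1238) x2=(-0.9546, 0.5100)
step 0 velocities: v0=(-0.2500, -0.5400) v1=(0.5600, -0.0300) v2=(-0.2500, 0.6200)
step 0: KE=0.6458, PE=-2.9250, E=-2.2792
step 35 velocities: v0=(-0.9619, -0.9615) v1=(0.7688, 0.8524) v2=(0.6249, 0.3715)
step 35: KE=2.3170, PE=-4.5932, E=-2.2762

-2.2762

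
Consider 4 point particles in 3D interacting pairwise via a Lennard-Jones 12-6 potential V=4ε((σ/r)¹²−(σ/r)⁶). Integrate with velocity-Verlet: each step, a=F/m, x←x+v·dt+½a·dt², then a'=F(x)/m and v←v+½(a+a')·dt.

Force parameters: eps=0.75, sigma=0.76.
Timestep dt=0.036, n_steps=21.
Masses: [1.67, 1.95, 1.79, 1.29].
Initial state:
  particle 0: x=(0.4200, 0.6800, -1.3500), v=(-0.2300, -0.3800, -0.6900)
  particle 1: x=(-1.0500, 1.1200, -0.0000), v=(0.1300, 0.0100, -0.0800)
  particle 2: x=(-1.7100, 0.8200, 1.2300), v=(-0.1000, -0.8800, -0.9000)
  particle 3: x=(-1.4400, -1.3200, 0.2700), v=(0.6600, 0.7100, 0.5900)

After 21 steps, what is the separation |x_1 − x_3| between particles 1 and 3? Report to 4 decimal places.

2.0086

step 0: x0=(0.4200, 0.6800, -1.3500) x1=(-1.0500, 1.1200, -0.0000) x2=(-1.7100, 0.8200, 1.2300) x3=(-1.4400, -1.3200, 0.2700)
step 1: x0=(0.4117, 0.6663, -1.3748) x1=(-1.0454, 1.1203, -0.0028) x2=(-1.7136, 0.7883, 1.1975) x3=(-1.4162, -1.2944, 0.2912)
step 2: x0=(0.4034, 0.6526, -1.3997) x1=(-1.0408, 1.1206, -0.0055) x2=(-1.7170, 0.7567, 1.1648) x3=(-1.3925, -1.2688, 0.3125)
step 3: x0=(0.3951, 0.6390, -1.4245) x1=(-1.0363, 1.1208, -0.0079) x2=(-1.7203, 0.7252, 1.1320) x3=(-1.3687, -1.2432, 0.3337)
step 4: x0=(0.3868, 0.6253, -1.4493) x1=(-1.0320, 1.1210, -0.0103) x2=(-1.7236, 0.6936, 1.0989) x3=(-1.3450, -1.2176, 0.3550)
step 5: x0=(0.3784, 0.6116, -1.4740) x1=(-1.0277, 1.1211, -0.0124) x2=(-1.7267, 0.6622, 1.0656) x3=(-1.3212, -1.1920, 0.3762)
step 6: x0=(0.3701, 0.5980, -1.4988) x1=(-1.0236, 1.1210, -0.0143) x2=(-1.7296, 0.6308, 1.0321) x3=(-1.2974, -1.1663, 0.3975)
step 7: x0=(0.3617, 0.5843, -1.5236) x1=(-1.0195, 1.1209, -0.0161) x2=(-1.7324, 0.5995, 0.9984) x3=(-1.2737, -1.1406, 0.4188)
step 8: x0=(0.3534, 0.5707, -1.5483) x1=(-1.0157, 1.1207, -0.0177) x2=(-1.7350, 0.5683, 0.9645) x3=(-1.2500, -1.1148, 0.4401)
step 9: x0=(0.3450, 0.5570, -1.5731) x1=(-1.0119, 1.1203, -0.0190) x2=(-1.7375, 0.5372, 0.9303) x3=(-1.2262, -1.0890, 0.4613)
step 10: x0=(0.3366, 0.5434, -1.5978) x1=(-1.0083, 1.1198, -0.0202) x2=(-1.7398, 0.5062, 0.8958) x3=(-1.2025, -1.0631, 0.4827)
step 11: x0=(0.3282, 0.5297, -1.6225) x1=(-1.0049, 1.1192, -0.0211) x2=(-1.7418, 0.4753, 0.8612) x3=(-1.1788, -1.0371, 0.5040)
step 12: x0=(0.3198, 0.5161, -1.6472) x1=(-1.0017, 1.1183, -0.0219) x2=(-1.7437, 0.4445, 0.8263) x3=(-1.1552, -1.0110, 0.5253)
step 13: x0=(0.3114, 0.5024, -1.6719) x1=(-0.9986, 1.1174, -0.0224) x2=(-1.7453, 0.4138, 0.7911) x3=(-1.1316, -0.9848, 0.5467)
step 14: x0=(0.3030, 0.4888, -1.6966) x1=(-0.9957, 1.1162, -0.0228) x2=(-1.7467, 0.3831, 0.7557) x3=(-1.1080, -0.9584, 0.5681)
step 15: x0=(0.2945, 0.4752, -1.7213) x1=(-0.9930, 1.1148, -0.0229) x2=(-1.7478, 0.3526, 0.7201) x3=(-1.0845, -0.9318, 0.5895)
step 16: x0=(0.2861, 0.4615, -1.7460) x1=(-0.9904, 1.1132, -0.0229) x2=(-1.7486, 0.3220, 0.6842) x3=(-1.0612, -0.9050, 0.6109)
step 17: x0=(0.2777, 0.4479, -1.7706) x1=(-0.9881, 1.1114, -0.0227) x2=(-1.7491, 0.2916, 0.6482) x3=(-1.0380, -0.8779, 0.6323)
step 18: x0=(0.2692, 0.4343, -1.7953) x1=(-0.9859, 1.1094, -0.0224) x2=(-1.7493, 0.2611, 0.6120) x3=(-1.0150, -0.8505, 0.6537)
step 19: x0=(0.2608, 0.4206, -1.8199) x1=(-0.9840, 1.1072, -0.0218) x2=(-1.7491, 0.2306, 0.5756) x3=(-0.9922, -0.8227, 0.6751)
step 20: x0=(0.2523, 0.4070, -1.8445) x1=(-0.9822, 1.1047, -0.0212) x2=(-1.7484, 0.2000, 0.5390) x3=(-0.9697, -0.7945, 0.6965)
step 21: x0=(0.2438, 0.3934, -1.8692) x1=(-0.9806, 1.1020, -0.0204) x2=(-1.7473, 0.1693, 0.5024) x3=(-0.9476, -0.7657, 0.7177)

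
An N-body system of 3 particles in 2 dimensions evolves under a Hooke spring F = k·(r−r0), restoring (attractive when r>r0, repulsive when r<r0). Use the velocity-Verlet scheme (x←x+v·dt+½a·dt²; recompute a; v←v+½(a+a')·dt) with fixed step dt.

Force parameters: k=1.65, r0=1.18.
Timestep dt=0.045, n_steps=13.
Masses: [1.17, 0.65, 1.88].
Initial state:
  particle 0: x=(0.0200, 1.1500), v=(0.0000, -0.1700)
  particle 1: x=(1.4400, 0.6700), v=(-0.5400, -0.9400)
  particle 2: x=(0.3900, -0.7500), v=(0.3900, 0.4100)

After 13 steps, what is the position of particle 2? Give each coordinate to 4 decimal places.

(0.6160, -0.3955)

step 0: x0=(0.0200, 1.1500) x1=(1.4400, 0.6700) x2=(0.3900, -0.7500)
step 1: x0=(0.0206, 1.1411) x1=(1.4140, 0.6268) x2=(0.4077, -0.7305)
step 2: x0=(0.0225, 1.1299) x1=(1.3850, 0.5819) x2=(0.4257, -0.7089)
step 3: x0=(0.0256, 1.1165) x1=(1.3533, 0.5359) x2=(0.4439, -0.6856)
step 4: x0=(0.0298, 1.1008) x1=(1.3193, 0.4890) x2=(0.4622, -0.6606)
step 5: x0=(0.0351, 1.0831) x1=(1.2834, 0.4417) x2=(0.4805, -0.6341)
step 6: x0=(0.0414, 1.0635) x1=(1.2459, 0.3941) x2=(0.4987, -0.6064)
step 7: x0=(0.0485, 1.0421) x1=(1.2073, 0.3468) x2=(0.5167, -0.5776)
step 8: x0=(0.0565, 1.0190) x1=(1.1681, 0.3001) x2=(0.5345, -0.5481)
step 9: x0=(0.0653, 0.9945) x1=(1.1286, 0.2542) x2=(0.5518, -0.5179)
step 10: x0=(0.0746, 0.9686) x1=(1.0893, 0.2096) x2=(0.5687, -0.4873)
step 11: x0=(0.0845, 0.9417) x1=(1.0506, 0.1665) x2=(0.5851, -0.4565)
step 12: x0=(0.0948, 0.9138) x1=(1.0129, 0.1253) x2=(0.6009, -0.4259)
step 13: x0=(0.1055, 0.8852) x1=(0.9766, 0.0862) x2=(0.6160, -0.3955)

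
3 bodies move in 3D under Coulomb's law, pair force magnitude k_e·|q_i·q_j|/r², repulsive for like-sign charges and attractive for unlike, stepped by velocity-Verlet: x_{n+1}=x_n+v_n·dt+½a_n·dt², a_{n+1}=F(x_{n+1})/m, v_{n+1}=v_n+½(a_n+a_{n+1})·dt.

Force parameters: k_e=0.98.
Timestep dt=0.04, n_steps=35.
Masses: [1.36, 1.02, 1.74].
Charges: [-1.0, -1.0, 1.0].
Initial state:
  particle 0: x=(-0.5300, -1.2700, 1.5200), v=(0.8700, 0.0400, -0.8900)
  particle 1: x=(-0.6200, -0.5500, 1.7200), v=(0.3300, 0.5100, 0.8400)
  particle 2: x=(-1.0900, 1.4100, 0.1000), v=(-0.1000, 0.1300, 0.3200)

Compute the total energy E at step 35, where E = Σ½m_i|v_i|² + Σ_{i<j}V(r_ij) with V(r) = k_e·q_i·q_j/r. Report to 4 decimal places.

2.3197

step 0: x0=(-0.5300, -1.2700, 1.5200) x1=(-0.6200, -0.5500, 1.7200) x2=(-1.0900, 1.4100, 0.1000)
step 1: x0=(-0.4951, -1.2693, 1.4841) x1=(-0.6070, -0.5282, 1.7539) x2=(-1.0940, 1.4151, 0.1129)
step 2: x0=(-0.4599, -1.2702, 1.4475) x1=(-0.5943, -0.5040, 1.7885) x2=(-1.0979, 1.4200, 0.1259)
step 3: x0=(-0.4246, -1.2725, 1.4103) x1=(-0.5821, -0.4777, 1.8237) x2=(-1.1018, 1.4248, 0.1390)
step 4: x0=(-0.3890, -1.2758, 1.3723) x1=(-0.5702, -0.4496, 1.8597) x2=(-1.1056, 1.4293, 0.1522)
step 5: x0=(-0.3532, -1.2801, 1.3337) x1=(-0.5587, -0.4200, 1.8963) x2=(-1.1094, 1.4337, 0.1656)
step 6: x0=(-0.3173, -1.2851, 1.2945) x1=(-0.5475, -0.3890, 1.9335) x2=(-1.1132, 1.4379, 0.1791)
step 7: x0=(-0.2812, -1.2907, 1.2547) x1=(-0.5365, -0.3570, 1.9713) x2=(-1.1169, 1.4419, 0.1927)
step 8: x0=(-0.2449, -1.2968, 1.2144) x1=(-0.5259, -0.3239, 2.0095) x2=(-1.1205, 1.4457, 0.2065)
step 9: x0=(-0.2086, -1.3034, 1.1737) x1=(-0.5155, -0.2900, 2.0482) x2=(-1.1241, 1.4494, 0.2203)
step 10: x0=(-0.1721, -1.3103, 1.1325) x1=(-0.5054, -0.2554, 2.0872) x2=(-1.1276, 1.4529, 0.2343)
step 11: x0=(-0.1355, -1.3174, 1.0909) x1=(-0.4954, -0.2201, 2.1265) x2=(-1.1310, 1.4562, 0.2485)
step 12: x0=(-0.0989, -1.3248, 1.0490) x1=(-0.4857, -0.1841, 2.1661) x2=(-1.1344, 1.4593, 0.2627)
step 13: x0=(-0.0623, -1.3324, 1.0067) x1=(-0.4762, -0.1477, 2.2059) x2=(-1.1377, 1.4623, 0.2771)
step 14: x0=(-0.0255, -1.3402, 0.9642) x1=(-0.4668, -0.1107, 2.2458) x2=(-1.1410, 1.4650, 0.2916)
step 15: x0=(0.0112, -1.3480, 0.9214) x1=(-0.4576, -0.0733, 2.2860) x2=(-1.1441, 1.4677, 0.3062)
step 16: x0=(0.0480, -1.3560, 0.8783) x1=(-0.4486, -0.0355, 2.3262) x2=(-1.1473, 1.4701, 0.3209)
step 17: x0=(0.0848, -1.3640, 0.8350) x1=(-0.4397, 0.0027, 2.3666) x2=(-1.1503, 1.4724, 0.3358)
step 18: x0=(0.1217, -1.3721, 0.7915) x1=(-0.4310, 0.0412, 2.4070) x2=(-1.1533, 1.4746, 0.3507)
step 19: x0=(0.1585, -1.3802, 0.7479) x1=(-0.4224, 0.0801, 2.4475) x2=(-1.1562, 1.4765, 0.3658)
step 20: x0=(0.1954, -1.3884, 0.7040) x1=(-0.4140, 0.1192, 2.4880) x2=(-1.1590, 1.4784, 0.3810)
step 21: x0=(0.2322, -1.3966, 0.6600) x1=(-0.4057, 0.1587, 2.5285) x2=(-1.1617, 1.4801, 0.3963)
step 22: x0=(0.2691, -1.4047, 0.6159) x1=(-0.3975, 0.1984, 2.5690) x2=(-1.1644, 1.4816, 0.4118)
step 23: x0=(0.3059, -1.4129, 0.5716) x1=(-0.3894, 0.2383, 2.6095) x2=(-1.1670, 1.4830, 0.4273)
step 24: x0=(0.3428, -1.4212, 0.5272) x1=(-0.3814, 0.2785, 2.6499) x2=(-1.1695, 1.4843, 0.4430)
step 25: x0=(0.3796, -1.4293, 0.4827) x1=(-0.3736, 0.3189, 2.6904) x2=(-1.1719, 1.4854, 0.4587)
step 26: x0=(0.4164, -1.4375, 0.4380) x1=(-0.3659, 0.3595, 2.7307) x2=(-1.1743, 1.4864, 0.4746)
step 27: x0=(0.4532, -1.4457, 0.3933) x1=(-0.3583, 0.4004, 2.7711) x2=(-1.1766, 1.4873, 0.4906)
step 28: x0=(0.4900, -1.4538, 0.3485) x1=(-0.3508, 0.4413, 2.8113) x2=(-1.1788, 1.4880, 0.5067)
step 29: x0=(0.5267, -1.4620, 0.3036) x1=(-0.3434, 0.4825, 2.8515) x2=(-1.1809, 1.4886, 0.5229)
step 30: x0=(0.5634, -1.4701, 0.2587) x1=(-0.3361, 0.5238, 2.8916) x2=(-1.1829, 1.4892, 0.5392)
step 31: x0=(0.6002, -1.4781, 0.2137) x1=(-0.3289, 0.5653, 2.9316) x2=(-1.1849, 1.4896, 0.5556)
step 32: x0=(0.6368, -1.4862, 0.1686) x1=(-0.3218, 0.6069, 2.9715) x2=(-1.1868, 1.4899, 0.5721)
step 33: x0=(0.6735, -1.4942, 0.1234) x1=(-0.3148, 0.6487, 3.0113) x2=(-1.1886, 1.4901, 0.5887)
step 34: x0=(0.7101, -1.5022, 0.0782) x1=(-0.3079, 0.6906, 3.0511) x2=(-1.1904, 1.4902, 0.6054)
step 35: x0=(0.7467, -1.5101, 0.0330) x1=(-0.3011, 0.7326, 3.0907) x2=(-1.1920, 1.4902, 0.6222)
step 0 velocities: v0=(0.8700, 0.0400, -0.8900) v1=(0.3300, 0.5100, 0.8400) v2=(-0.1000, 0.1300, 0.3200)
step 0: KE=1.7149, PE=0.6053, E=2.3203
step 35 velocities: v0=(0.9148, -0.1986, -1.1316) v1=(0.1688, 1.0516, 0.9890) v2=(-0.0405, -0.0010, 0.4215)
step 35: KE=2.7001, PE=-0.3804, E=2.3197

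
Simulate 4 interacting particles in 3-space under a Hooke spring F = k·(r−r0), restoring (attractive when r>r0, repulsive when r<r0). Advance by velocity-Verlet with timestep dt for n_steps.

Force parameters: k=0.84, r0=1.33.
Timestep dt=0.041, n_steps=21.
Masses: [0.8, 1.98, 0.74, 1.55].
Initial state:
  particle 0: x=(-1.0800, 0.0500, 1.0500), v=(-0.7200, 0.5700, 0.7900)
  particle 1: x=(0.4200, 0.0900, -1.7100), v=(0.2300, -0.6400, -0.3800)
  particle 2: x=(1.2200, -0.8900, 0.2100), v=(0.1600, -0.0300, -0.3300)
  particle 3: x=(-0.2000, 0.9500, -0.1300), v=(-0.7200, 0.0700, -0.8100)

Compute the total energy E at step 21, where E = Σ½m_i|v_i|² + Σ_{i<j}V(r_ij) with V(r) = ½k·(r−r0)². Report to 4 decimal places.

5.2638

step 0: x0=(-1.0800, 0.0500, 1.0500) x1=(0.4200, 0.0900, -1.7100) x2=(1.2200, -0.8900, 0.2100) x3=(-0.2000, 0.9500, -0.1300)
step 1: x0=(-1.1076, 0.0732, 1.0804) x1=(0.4292, 0.0637, -1.7246) x2=(1.2246, -0.8896, 0.1960) x3=(-0.2292, 0.9523, -0.1632)
step 2: x0=(-1.1311, 0.0958, 1.1066) x1=(0.4378, 0.0373, -1.7370) x2=(1.2250, -0.8860, 0.1809) x3=(-0.2579, 0.9534, -0.1965)
step 3: x0=(-1.1505, 0.1180, 1.1283) x1=(0.4459, 0.0109, -1.7474) x2=(1.2214, -0.8792, 0.1649) x3=(-0.2860, 0.9533, -0.2297)
step 4: x0=(-1.1657, 0.1395, 1.1456) x1=(0.4533, -0.0156, -1.7557) x2=(1.2134, -0.8691, 0.1481) x3=(-0.3135, 0.9520, -0.2629)
step 5: x0=(-1.1765, 0.1603, 1.1581) x1=(0.4601, -0.0420, -1.7618) x2=(1.2013, -0.8558, 0.1304) x3=(-0.3403, 0.9495, -0.2959)
step 6: x0=(-1.1830, 0.1803, 1.1659) x1=(0.4662, -0.0683, -1.7658) x2=(1.1849, -0.8394, 0.1120) x3=(-0.3665, 0.9457, -0.3289)
step 7: x0=(-1.1851, 0.1995, 1.1689) x1=(0.4716, -0.0945, -1.7677) x2=(1.1642, -0.8198, 0.0929) x3=(-0.3921, 0.9408, -0.3617)
step 8: x0=(-1.1829, 0.2179, 1.1669) x1=(0.4763, -0.1205, -1.7676) x2=(1.1395, -0.7972, 0.0731) x3=(-0.4169, 0.9346, -0.3943)
step 9: x0=(-1.1764, 0.2353, 1.1599) x1=(0.4802, -0.1463, -1.7653) x2=(1.1106, -0.7717, 0.0528) x3=(-0.4411, 0.9272, -0.4267)
step 10: x0=(-1.1656, 0.2518, 1.1480) x1=(0.4833, -0.1719, -1.7611) x2=(1.0779, -0.7434, 0.0320) x3=(-0.4646, 0.9187, -0.4588)
step 11: x0=(-1.1508, 0.2672, 1.1312) x1=(0.4857, -0.1971, -1.7549) x2=(1.0413, -0.7124, 0.0108) x3=(-0.4875, 0.9090, -0.4908)
step 12: x0=(-1.1319, 0.2817, 1.1094) x1=(0.4873, -0.2221, -1.7468) x2=(1.0011, -0.6789, -0.0109) x3=(-0.5096, 0.8982, -0.5224)
step 13: x0=(-1.1092, 0.2950, 1.0829) x1=(0.4880, -0.2466, -1.7369) x2=(0.9575, -0.6431, -0.0328) x3=(-0.5311, 0.8864, -0.5539)
step 14: x0=(-1.0827, 0.3074, 1.0517) x1=(0.4880, -0.2708, -1.7251) x2=(0.9107, -0.6050, -0.0550) x3=(-0.5518, 0.8735, -0.5850)
step 15: x0=(-1.0528, 0.3186, 1.0159) x1=(0.4871, -0.2945, -1.7117) x2=(0.8608, -0.5649, -0.0774) x3=(-0.5719, 0.8597, -0.6159)
step 16: x0=(-1.0196, 0.3288, 0.9758) x1=(0.4854, -0.3177, -1.6966) x2=(0.8082, -0.5230, -0.0999) x3=(-0.5914, 0.8449, -0.6465)
step 17: x0=(-0.9833, 0.3379, 0.9314) x1=(0.4829, -0.3405, -1.6800) x2=(0.7531, -0.4794, -0.1225) x3=(-0.6102, 0.8293, -0.6769)
step 18: x0=(-0.9442, 0.3459, 0.8831) x1=(0.4796, -0.3628, -1.6619) x2=(0.6958, -0.4343, -0.1451) x3=(-0.6284, 0.8129, -0.7071)
step 19: x0=(-0.9026, 0.3530, 0.8310) x1=(0.4756, -0.3845, -1.6425) x2=(0.6365, -0.3880, -0.1677) x3=(-0.6460, 0.7958, -0.7371)
step 20: x0=(-0.8586, 0.3590, 0.7754) x1=(0.4708, -0.4057, -1.6218) x2=(0.5755, -0.3405, -0.1903) x3=(-0.6630, 0.7779, -0.7668)
step 21: x0=(-0.8126, 0.3641, 0.7166) x1=(0.4652, -0.4264, -1.6000) x2=(0.5132, -0.2922, -0.2128) x3=(-0.6795, 0.7595, -0.7965)
step 0 velocities: v0=(-0.7200, 0.5700, 0.7900) v1=(0.2300, -0.6400, -0.3800) v2=(0.1600, -0.0300, -0.3300) v3=(-0.7200, 0.0700, -0.8100)
step 0: KE=2.1519, PE=3.1144, E=5.2663
step 21 velocities: v0=(1.1434, 0.1136, -1.4701) v1=(-0.1436, -0.4979, 0.5452) v2=(-1.5338, 1.1874, -0.5487) v3=(-0.3959, -0.4571, -0.7210)
step 21: KE=4.1424, PE=1.1214, E=5.2638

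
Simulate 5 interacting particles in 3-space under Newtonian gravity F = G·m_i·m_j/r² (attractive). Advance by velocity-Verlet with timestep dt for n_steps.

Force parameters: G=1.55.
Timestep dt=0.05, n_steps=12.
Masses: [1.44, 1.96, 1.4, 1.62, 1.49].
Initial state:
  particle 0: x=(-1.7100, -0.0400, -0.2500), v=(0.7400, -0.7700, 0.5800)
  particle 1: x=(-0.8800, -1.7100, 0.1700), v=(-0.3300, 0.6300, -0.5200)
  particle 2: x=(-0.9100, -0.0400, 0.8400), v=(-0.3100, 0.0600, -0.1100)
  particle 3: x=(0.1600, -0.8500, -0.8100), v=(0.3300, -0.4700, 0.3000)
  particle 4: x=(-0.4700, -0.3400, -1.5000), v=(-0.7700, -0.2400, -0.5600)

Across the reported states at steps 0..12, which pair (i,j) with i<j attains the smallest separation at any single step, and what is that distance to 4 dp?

pair (0,2), distance 0.3841

step 0: x0=(-1.7100, -0.0400, -0.2500) x1=(-0.8800, -1.7100, 0.1700) x2=(-0.9100, -0.0400, 0.8400) x3=(0.1600, -0.8500, -0.8100) x4=(-0.4700, -0.3400, -1.5000)
step 1: x0=(-1.6704, -0.0798, -0.2204) x1=(-0.8960, -1.6761, 0.1430) x2=(-0.9259, -0.0384, 0.8318) x3=(0.1733, -0.8725, -0.7952) x4=(-0.5077, -0.3536, -1.5245)
step 2: x0=(-1.6255, -0.1224, -0.1894) x1=(-0.9111, -1.6372, 0.1141) x2=(-0.9429, -0.0398, 0.8179) x3=(0.1802, -0.8934, -0.7805) x4=(-0.5440, -0.3701, -1.5424)
step 3: x0=(-1.5749, -0.1679, -0.1569) x1=(-0.9250, -1.5931, 0.0831) x2=(-0.9610, -0.0445, 0.7979) x3=(0.1807, -0.9128, -0.7656) x4=(-0.5791, -0.3893, -1.5536)
step 4: x0=(-1.5184, -0.2166, -0.1224) x1=(-0.9378, -1.5433, 0.0501) x2=(-0.9805, -0.0526, 0.7713) x3=(0.1746, -0.9309, -0.7501) x4=(-0.6130, -0.4109, -1.5583)
step 5: x0=(-1.4555, -0.2685, -0.0856) x1=(-0.9494, -1.4874, 0.0149) x2=(-1.0015, -0.0648, 0.7372) x3=(0.1617, -0.9477, -0.7339) x4=(-0.6459, -0.4350, -1.5562)
step 6: x0=(-1.3856, -0.3240, -0.0458) x1=(-0.9598, -1.4246, -0.0223) x2=(-1.0242, -0.0817, 0.6945) x3=(0.1416, -0.9633, -0.7168) x4=(-0.6776, -0.4615, -1.5472)
step 7: x0=(-1.3081, -0.3835, -0.0022) x1=(-0.9688, -1.3541, -0.0617) x2=(-1.0490, -0.1045, 0.6416) x3=(0.1137, -0.9776, -0.6984) x4=(-0.7082, -0.4904, -1.5309)
step 8: x0=(-1.2222, -0.4469, 0.0464) x1=(-0.9763, -1.2743, -0.1028) x2=(-1.0759, -0.1351, 0.5761) x3=(0.0774, -0.9906, -0.6785) x4=(-0.7375, -0.5217, -1.5069)
step 9: x0=(-1.1278, -0.5140, 0.1016) x1=(-0.9823, -1.1830, -0.1451) x2=(-1.1045, -0.1773, 0.4944) x3=(0.0317, -1.0018, -0.6567) x4=(-0.7655, -0.5556, -1.4745)
step 10: x0=(-1.0267, -0.5821, 0.1635) x1=(-0.9862, -1.0770, -0.1862) x2=(-1.1321, -0.2386, 0.3915) x3=(-0.0246, -1.0110, -0.6325) x4=(-0.7920, -0.5922, -1.4329)
step 11: x0=(-0.9289, -0.6440, 0.2255) x1=(-0.9864, -0.9530, -0.2210) x2=(-1.1493, -0.3319, 0.2651) x3=(-0.0931, -1.0172, -0.6054) x4=(-0.8167, -0.6316, -1.3809)
step 12: x0=(-0.8518, -0.6916, 0.2654) x1=(-0.9796, -0.8114, -0.2417) x2=(-1.1401, -0.4665, 0.1244) x3=(-0.1760, -1.0193, -0.5744) x4=(-0.8396, -0.6736, -1.3167)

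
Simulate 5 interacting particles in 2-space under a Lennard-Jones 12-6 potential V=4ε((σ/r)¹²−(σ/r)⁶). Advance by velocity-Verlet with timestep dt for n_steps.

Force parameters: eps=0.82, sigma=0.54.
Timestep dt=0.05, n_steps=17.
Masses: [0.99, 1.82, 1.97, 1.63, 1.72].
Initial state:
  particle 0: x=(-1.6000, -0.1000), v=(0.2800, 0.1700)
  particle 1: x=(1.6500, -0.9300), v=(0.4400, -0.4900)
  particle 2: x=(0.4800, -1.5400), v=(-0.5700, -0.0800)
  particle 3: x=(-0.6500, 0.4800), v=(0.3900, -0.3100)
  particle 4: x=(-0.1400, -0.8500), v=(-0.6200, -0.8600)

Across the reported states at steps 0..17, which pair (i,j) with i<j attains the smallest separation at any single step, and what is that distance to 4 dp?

pair (2,4), distance 0.5515

step 0: x0=(-1.6000, -0.1000) x1=(1.6500, -0.9300) x2=(0.4800, -1.5400) x3=(-0.6500, 0.4800) x4=(-0.1400, -0.8500)
step 1: x0=(-1.5857, -0.0914) x1=(1.6720, -0.9545) x2=(0.4512, -1.5436) x3=(-0.6306, 0.4644) x4=(-0.1706, -0.8934)
step 2: x0=(-1.5709, -0.0824) x1=(1.6938, -0.9791) x2=(0.4217, -1.5464) x3=(-0.6116, 0.4485) x4=(-0.2004, -0.9377)
step 3: x0=(-1.5555, -0.0732) x1=(1.7156, -1.0037) x2=(0.3912, -1.5480) x3=(-0.5928, 0.4324) x4=(-0.2290, -0.9831)
step 4: x0=(-1.5395, -0.0638) x1=(1.7374, -1.0283) x2=(0.3594, -1.5485) x3=(-0.5744, 0.4161) x4=(-0.2560, -1.0298)
step 5: x0=(-1.5228, -0.0540) x1=(1.7591, -1.0529) x2=(0.3258, -1.5474) x3=(-0.5563, 0.3995) x4=(-0.2811, -1.0781)
step 6: x0=(-1.5054, -0.0439) x1=(1.7807, -1.0775) x2=(0.2899, -1.5445) x3=(-0.5387, 0.3827) x4=(-0.3035, -1.1286)
step 7: x0=(-1.4872, -0.0336) x1=(1.8024, -1.1021) x2=(0.2509, -1.5394) x3=(-0.5215, 0.3656) x4=(-0.3222, -1.1815)
step 8: x0=(-1.4682, -0.0229) x1=(1.8240, -1.1268) x2=(0.2079, -1.5318) x3=(-0.5048, 0.3483) x4=(-0.3365, -1.2371)
step 9: x0=(-1.4482, -0.0120) x1=(1.8455, -1.1514) x2=(0.1631, -1.5232) x3=(-0.4886, 0.3307) x4=(-0.3487, -1.2939)
step 10: x0=(-1.4273, -0.0007) x1=(1.8671, -1.1761) x2=(0.1376, -1.5231) x3=(-0.4730, 0.3130) x4=(-0.3829, -1.3408)
step 11: x0=(-1.4053, 0.0109) x1=(1.8886, -1.2007) x2=(0.1407, -1.5332) x3=(-0.4581, 0.2949) x4=(-0.4500, -1.3761)
step 12: x0=(-1.3820, 0.0229) x1=(1.9102, -1.2254) x2=(0.1430, -1.5429) x3=(-0.4438, 0.2766) x4=(-0.5160, -1.4117)
step 13: x0=(-1.3574, 0.0352) x1=(1.9317, -1.2500) x2=(0.1407, -1.5518) x3=(-0.4305, 0.2581) x4=(-0.5769, -1.4483)
step 14: x0=(-1.3311, 0.0478) x1=(1.9532, -1.2747) x2=(0.1346, -1.5601) x3=(-0.4180, 0.2393) x4=(-0.6334, -1.4855)
step 15: x0=(-1.3031, 0.0608) x1=(1.9747, -1.2994) x2=(0.1256, -1.5681) x3=(-0.4067, 0.2203) x4=(-0.6865, -1.5229)
step 16: x0=(-1.2728, 0.0741) x1=(1.9962, -1.3240) x2=(0.1144, -1.5760) x3=(-0.3966, 0.2010) x4=(-0.7372, -1.5605)
step 17: x0=(-1.2401, 0.0877) x1=(2.0176, -1.3487) x2=(0.1016, -1.5838) x3=(-0.3881, 0.1815) x4=(-0.7860, -1.5981)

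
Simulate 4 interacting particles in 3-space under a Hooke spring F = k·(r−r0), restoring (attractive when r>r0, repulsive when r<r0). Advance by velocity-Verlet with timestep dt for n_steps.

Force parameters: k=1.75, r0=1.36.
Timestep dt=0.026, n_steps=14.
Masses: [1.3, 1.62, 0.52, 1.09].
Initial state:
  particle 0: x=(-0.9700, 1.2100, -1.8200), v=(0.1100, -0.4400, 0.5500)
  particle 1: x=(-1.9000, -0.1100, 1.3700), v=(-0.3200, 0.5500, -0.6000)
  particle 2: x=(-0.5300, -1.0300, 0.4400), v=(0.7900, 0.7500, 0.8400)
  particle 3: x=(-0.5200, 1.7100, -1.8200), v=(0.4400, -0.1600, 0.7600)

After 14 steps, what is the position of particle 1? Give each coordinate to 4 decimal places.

step 0: x0=(-0.9700, 1.2100, -1.8200) x1=(-1.9000, -0.1100, 1.3700) x2=(-0.5300, -1.0300, 0.4400) x3=(-0.5200, 1.7100, -1.8200)
step 1: x0=(-0.9675, 1.1974, -1.8042) x1=(-1.9076, -0.0951, 1.3528) x2=(-0.5102, -1.0068, 0.4591) x3=(-0.5088, 1.7046, -1.7984)
step 2: x0=(-0.9657, 1.1824, -1.7855) x1=(-1.9139, -0.0789, 1.3325) x2=(-0.4919, -0.9764, 0.4726) x3=(-0.4981, 1.6966, -1.7730)
step 3: x0=(-0.9646, 1.1652, -1.7638) x1=(-1.9188, -0.0615, 1.3092) x2=(-0.4751, -0.9389, 0.4806) x3=(-0.4879, 1.6861, -1.7439)
step 4: x0=(-0.9641, 1.1457, -1.7394) x1=(-1.9223, -0.0429, 1.2830) x2=(-0.4598, -0.8945, 0.4833) x3=(-0.4782, 1.6732, -1.7112)
step 5: x0=(-0.9644, 1.1242, -1.7122) x1=(-1.9244, -0.0232, 1.2538) x2=(-0.4461, -0.8435, 0.4806) x3=(-0.4690, 1.6580, -1.6750)
step 6: x0=(-0.9652, 1.1007, -1.6823) x1=(-1.9251, -0.0023, 1.2219) x2=(-0.4340, -0.7862, 0.4728) x3=(-0.4604, 1.6406, -1.6354)
step 7: x0=(-0.9667, 1.0752, -1.6499) x1=(-1.9245, 0.0196, 1.1873) x2=(-0.4235, -0.7230, 0.4600) x3=(-0.4522, 1.6209, -1.5925)
step 8: x0=(-0.9689, 1.0480, -1.6151) x1=(-1.9226, 0.0425, 1.1502) x2=(-0.4145, -0.6542, 0.4426) x3=(-0.4446, 1.5993, -1.5465)
step 9: x0=(-0.9716, 1.0190, -1.5780) x1=(-1.9193, 0.0664, 1.1105) x2=(-0.4071, -0.5803, 0.4207) x3=(-0.4375, 1.5758, -1.4974)
step 10: x0=(-0.9749, 0.9885, -1.5387) x1=(-1.9147, 0.0913, 1.0686) x2=(-0.4011, -0.5017, 0.3947) x3=(-0.4309, 1.5505, -1.4455)
step 11: x0=(-0.9788, 0.9566, -1.4974) x1=(-1.9089, 0.1170, 1.0245) x2=(-0.3965, -0.4189, 0.3650) x3=(-0.4248, 1.5236, -1.3909)
step 12: x0=(-0.9833, 0.9234, -1.4542) x1=(-1.9019, 0.1435, 0.9783) x2=(-0.3933, -0.3323, 0.3318) x3=(-0.4191, 1.4953, -1.3338)
step 13: x0=(-0.9883, 0.8890, -1.4094) x1=(-1.8937, 0.1708, 0.9301) x2=(-0.3913, -0.2425, 0.2955) x3=(-0.4139, 1.4657, -1.2744)
step 14: x0=(-0.9938, 0.8536, -1.3631) x1=(-1.8845, 0.1987, 0.8802) x2=(-0.3905, -0.1500, 0.2567) x3=(-0.4092, 1.4349, -1.2129)

(-1.8845, 0.1987, 0.8802)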